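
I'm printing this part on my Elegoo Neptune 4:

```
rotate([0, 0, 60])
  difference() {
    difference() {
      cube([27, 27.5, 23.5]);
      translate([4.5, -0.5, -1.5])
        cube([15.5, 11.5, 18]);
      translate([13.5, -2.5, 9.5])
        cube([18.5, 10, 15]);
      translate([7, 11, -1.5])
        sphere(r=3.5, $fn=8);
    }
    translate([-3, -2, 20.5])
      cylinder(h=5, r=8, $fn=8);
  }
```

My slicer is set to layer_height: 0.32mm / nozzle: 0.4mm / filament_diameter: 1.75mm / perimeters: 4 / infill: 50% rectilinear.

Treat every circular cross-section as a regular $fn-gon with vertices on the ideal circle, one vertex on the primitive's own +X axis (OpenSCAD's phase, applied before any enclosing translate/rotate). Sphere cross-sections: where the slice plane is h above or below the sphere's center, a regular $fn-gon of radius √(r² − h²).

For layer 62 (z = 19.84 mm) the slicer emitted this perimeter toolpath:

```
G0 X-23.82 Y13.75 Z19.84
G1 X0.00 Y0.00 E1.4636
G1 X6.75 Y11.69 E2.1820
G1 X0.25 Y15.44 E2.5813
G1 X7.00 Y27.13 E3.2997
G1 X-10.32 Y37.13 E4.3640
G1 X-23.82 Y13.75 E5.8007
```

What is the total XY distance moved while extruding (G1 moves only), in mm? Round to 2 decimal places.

Sum the Euclidean lengths of each G1 segment: total = 109.00 mm.

109.00 mm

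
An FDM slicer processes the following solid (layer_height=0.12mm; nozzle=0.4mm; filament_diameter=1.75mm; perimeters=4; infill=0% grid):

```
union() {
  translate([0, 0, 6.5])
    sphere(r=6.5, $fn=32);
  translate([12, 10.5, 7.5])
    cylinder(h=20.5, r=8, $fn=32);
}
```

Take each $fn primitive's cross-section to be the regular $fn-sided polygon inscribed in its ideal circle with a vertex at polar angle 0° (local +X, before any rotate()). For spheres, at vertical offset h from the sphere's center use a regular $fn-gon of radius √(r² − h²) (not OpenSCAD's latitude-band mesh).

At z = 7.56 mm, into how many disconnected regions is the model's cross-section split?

At z = 7.56 mm: the sphere: section is a regular 32-gon, circumradius = √(r²−h²) = √(6.5²−1.06²) = 6.413; the r=8 cylinder at (12, 10.5) contributes a regular 32-gon of circumradius 8; Combining (union): the 2 present regions are separate (no shared area or edge), so areas and boundary lengths simply add and each stays a separate island — 2 connected regions. The result has 2 disconnected regions.

2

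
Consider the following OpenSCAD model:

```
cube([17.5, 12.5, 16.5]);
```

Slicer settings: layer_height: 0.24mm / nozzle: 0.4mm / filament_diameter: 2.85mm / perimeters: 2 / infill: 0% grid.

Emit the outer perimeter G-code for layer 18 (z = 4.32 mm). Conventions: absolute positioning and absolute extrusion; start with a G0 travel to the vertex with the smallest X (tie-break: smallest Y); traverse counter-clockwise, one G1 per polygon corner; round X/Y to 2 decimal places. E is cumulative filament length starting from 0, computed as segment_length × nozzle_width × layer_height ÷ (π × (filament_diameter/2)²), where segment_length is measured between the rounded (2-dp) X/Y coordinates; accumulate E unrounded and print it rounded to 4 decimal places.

G0 X0.00 Y0.00 Z4.32
G1 X17.50 Y0.00 E0.2633
G1 X17.50 Y12.50 E0.4515
G1 X0.00 Y12.50 E0.7148
G1 X0.00 Y0.00 E0.9029

At z = 4.32 mm: the cube is present — its section is the full 17.5×12.5 rectangle. The outline is a single polygon with 4 vertices. Extrusion per mm of travel: 0.4 × 0.24 / (π × 1.425²) = 0.015048. Accumulating E over each segment gives final E = 0.9029.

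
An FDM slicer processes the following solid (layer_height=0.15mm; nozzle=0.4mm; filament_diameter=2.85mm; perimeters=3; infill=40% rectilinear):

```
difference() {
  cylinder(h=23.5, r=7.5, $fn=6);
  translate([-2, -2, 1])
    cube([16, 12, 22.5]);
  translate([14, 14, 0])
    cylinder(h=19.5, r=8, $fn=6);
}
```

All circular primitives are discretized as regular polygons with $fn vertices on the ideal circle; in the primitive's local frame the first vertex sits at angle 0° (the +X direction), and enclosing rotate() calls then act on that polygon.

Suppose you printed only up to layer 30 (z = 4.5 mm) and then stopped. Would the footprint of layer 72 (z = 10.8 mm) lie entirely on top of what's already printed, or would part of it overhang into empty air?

entirely on top

Compare the two slices. At z = 4.5: the r=7.5 cylinder gives a regular 6-gon of circumradius 7.5 (constant along its height) (area = (6/2)·7.500²·sin(360°/6) = 146.14 mm²); the cube at (-2, -2) (footprint 16×12) is included at this height (area 192.00 mm²); the cylinder at (14, 14): section is a regular 6-gon, circumradius r=8 (area = (6/2)·8.000²·sin(360°/6) = 166.28 mm²); Subtracting the remaining from the first: starting from the r=7.5 cylinder (146.14 mm²), the 16×12 cube at (-2, -2) partially overlaps it — only the 67.37 mm² overlap (of its 192.00 mm²) is removed, clipping the outline; the r=8 cylinder at (14, 14) misses the remaining region (no effect) — area = 78.77 mm². At z = 10.8: the r=7.5 cylinder contributes a regular 6-gon of circumradius 7.5 (area = (6/2)·7.500²·sin(360°/6) = 146.14 mm²); the cube at (-2, -2) is present — its section is the full 16×12 rectangle (area 192.00 mm²); the cylinder at (14, 14): section is a regular 6-gon, circumradius r=8 (area = (6/2)·8.000²·sin(360°/6) = 166.28 mm²); Subtracting the remaining from the first: starting from the r=7.5 cylinder (146.14 mm²), the 16×12 cube at (-2, -2) partially overlaps it — only the 67.37 mm² overlap (of its 192.00 mm²) is removed, clipping the outline; the r=8 cylinder at (14, 14) misses the remaining region (no effect) — area = 78.77 mm². Checking containment: the cross-section at z = 10.8 is a subset of the cross-section at z = 4.5.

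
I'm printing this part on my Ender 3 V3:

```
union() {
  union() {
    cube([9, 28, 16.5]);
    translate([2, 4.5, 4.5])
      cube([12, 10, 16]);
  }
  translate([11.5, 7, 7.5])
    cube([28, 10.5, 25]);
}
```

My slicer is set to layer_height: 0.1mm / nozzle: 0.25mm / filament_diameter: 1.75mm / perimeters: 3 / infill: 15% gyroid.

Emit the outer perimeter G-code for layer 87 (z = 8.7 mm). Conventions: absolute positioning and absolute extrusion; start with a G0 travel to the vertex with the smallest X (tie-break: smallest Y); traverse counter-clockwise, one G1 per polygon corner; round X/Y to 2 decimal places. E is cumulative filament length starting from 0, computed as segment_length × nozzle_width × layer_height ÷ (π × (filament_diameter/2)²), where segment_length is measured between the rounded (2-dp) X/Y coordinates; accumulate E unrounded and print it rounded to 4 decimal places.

G0 X0.00 Y0.00 Z8.70
G1 X9.00 Y0.00 E0.0935
G1 X9.00 Y4.50 E0.1403
G1 X14.00 Y4.50 E0.1923
G1 X14.00 Y7.00 E0.2183
G1 X39.50 Y7.00 E0.4833
G1 X39.50 Y17.50 E0.5924
G1 X11.50 Y17.50 E0.8835
G1 X11.50 Y14.50 E0.9147
G1 X9.00 Y14.50 E0.9406
G1 X9.00 Y28.00 E1.0810
G1 X0.00 Y28.00 E1.1745
G1 X0.00 Y0.00 E1.4655

At z = 8.7 mm: the cube (footprint 9×28) is included at this height; the 12×10 cube at (2, 4.5) contributes its full rectangle; Merging all regions: the regions partially overlap (shared area 70.00 mm²), so overlapping operands fuse into one piece — 1 connected region; the 28×10.5 cube at (11.5, 7) contributes its full rectangle; Merging all regions: the regions partially overlap (shared area 18.75 mm²), so overlapping operands fuse into one piece — 1 connected region. The outline is a single polygon with 12 vertices. Extrusion per mm of travel: 0.25 × 0.1 / (π × 0.875²) = 0.010394. Accumulating E over each segment gives final E = 1.4655.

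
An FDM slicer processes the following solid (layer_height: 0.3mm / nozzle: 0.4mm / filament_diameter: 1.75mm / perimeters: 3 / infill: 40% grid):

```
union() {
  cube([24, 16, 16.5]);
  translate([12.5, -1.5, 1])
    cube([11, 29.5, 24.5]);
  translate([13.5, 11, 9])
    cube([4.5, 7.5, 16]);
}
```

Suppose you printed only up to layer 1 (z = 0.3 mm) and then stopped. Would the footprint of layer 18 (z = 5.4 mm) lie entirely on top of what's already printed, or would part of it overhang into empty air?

Compare the two slices. At z = 0.3: the cube is present — its section is the full 24×16 rectangle (area 384.00 mm²); the cube at (12.5, -1.5) is not intersected at this z (z outside [1, 25.5]); the cube at (13.5, 11) is absent (z outside [9, 25]); Taking the union: only the 24×16 cube is present, so the union is just that shape — area = 384.00 mm². At z = 5.4: the 24×16 cube contributes its full rectangle (area 384.00 mm²); the 11×29.5 cube at (12.5, -1.5) contributes its full rectangle (area 324.50 mm²); the cube at (13.5, 11) does not reach this height (z outside [9, 25]); Combining (union): the regions partially overlap — summed areas 708.50 mm² minus the doubly-counted overlap 176.00 mm² gives 532.50 mm² — area = 532.50 mm². Checking containment: at z = 5.4 the cross-section extends beyond the z = 0.3 cross-section by about 148.50 mm².

part overhangs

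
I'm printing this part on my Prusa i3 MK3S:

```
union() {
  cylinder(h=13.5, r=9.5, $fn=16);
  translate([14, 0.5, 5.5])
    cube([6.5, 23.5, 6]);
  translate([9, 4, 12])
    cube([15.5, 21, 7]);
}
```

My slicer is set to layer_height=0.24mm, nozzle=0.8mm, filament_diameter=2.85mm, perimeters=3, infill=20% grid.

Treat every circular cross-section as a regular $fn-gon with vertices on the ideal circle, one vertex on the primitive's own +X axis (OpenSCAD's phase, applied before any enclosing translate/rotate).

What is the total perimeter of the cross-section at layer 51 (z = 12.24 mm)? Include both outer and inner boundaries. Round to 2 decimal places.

132.31 mm

At z = 12.24 mm: the cylinder: section is a regular 16-gon, circumradius r=9.5 (perimeter = 2·16·9.500·sin(180°/16) = 59.31 mm); the cube at (14, 0.5) does not reach this height (z outside [5.5, 11.5]); the 15.5×21 cube at (9, 4) contributes its full rectangle (perimeter 73.00 mm); Merging all regions: the 2 present regions are separate (no shared area or edge), so areas and boundary lengths simply add and each stays a separate island — boundary = 132.31 mm. Overall, the cross-section has 2 separate islands. Total boundary length (outer) = 132.31 mm.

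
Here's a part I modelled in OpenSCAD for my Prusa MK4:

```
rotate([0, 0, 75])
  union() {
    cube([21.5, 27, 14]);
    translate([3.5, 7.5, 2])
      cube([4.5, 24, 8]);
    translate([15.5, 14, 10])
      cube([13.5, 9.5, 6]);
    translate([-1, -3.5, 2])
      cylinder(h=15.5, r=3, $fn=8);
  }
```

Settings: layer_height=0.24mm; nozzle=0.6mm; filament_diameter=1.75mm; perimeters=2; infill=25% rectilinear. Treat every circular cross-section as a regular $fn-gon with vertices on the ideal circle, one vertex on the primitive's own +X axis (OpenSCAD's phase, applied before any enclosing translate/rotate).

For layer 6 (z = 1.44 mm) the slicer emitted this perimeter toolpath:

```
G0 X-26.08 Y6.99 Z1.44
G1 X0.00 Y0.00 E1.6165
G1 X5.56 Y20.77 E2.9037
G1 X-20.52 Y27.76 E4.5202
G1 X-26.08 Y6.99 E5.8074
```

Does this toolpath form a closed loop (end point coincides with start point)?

yes

Start point (G0): (-26.08, 6.99). End point (last G1): the path returns to the start — closed.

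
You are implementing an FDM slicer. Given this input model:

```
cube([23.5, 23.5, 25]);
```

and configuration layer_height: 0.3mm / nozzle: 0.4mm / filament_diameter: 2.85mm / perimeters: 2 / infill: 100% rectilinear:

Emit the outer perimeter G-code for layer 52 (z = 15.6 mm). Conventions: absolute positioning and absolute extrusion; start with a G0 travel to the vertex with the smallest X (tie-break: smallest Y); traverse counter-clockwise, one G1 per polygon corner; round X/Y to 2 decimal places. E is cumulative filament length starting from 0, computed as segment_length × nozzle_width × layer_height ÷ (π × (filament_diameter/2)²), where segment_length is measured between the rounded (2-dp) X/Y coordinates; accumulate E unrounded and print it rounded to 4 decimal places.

At z = 15.6 mm: the cube (footprint 23.5×23.5) is included at this height. The outline is a single polygon with 4 vertices. Extrusion per mm of travel: 0.4 × 0.3 / (π × 1.425²) = 0.018811. Accumulating E over each segment gives final E = 1.7682.

G0 X0.00 Y0.00 Z15.60
G1 X23.50 Y0.00 E0.4420
G1 X23.50 Y23.50 E0.8841
G1 X0.00 Y23.50 E1.3261
G1 X0.00 Y0.00 E1.7682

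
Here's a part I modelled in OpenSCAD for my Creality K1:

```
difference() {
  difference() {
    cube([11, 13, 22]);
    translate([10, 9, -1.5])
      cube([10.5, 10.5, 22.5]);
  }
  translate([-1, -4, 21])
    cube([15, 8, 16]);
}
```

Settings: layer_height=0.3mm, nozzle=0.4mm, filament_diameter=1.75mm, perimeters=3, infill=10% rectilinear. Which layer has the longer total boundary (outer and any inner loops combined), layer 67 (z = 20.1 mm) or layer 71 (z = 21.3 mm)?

layer 67 (z = 20.1 mm)

Layer 67 (z = 20.1): the cube is present — its section is the full 11×13 rectangle (perimeter 48.00 mm); the cube at (10, 9) (footprint 10.5×10.5) is included at this height (perimeter 42.00 mm); After the difference (first − rest): starting from the 11×13 cube, the 10.5×10.5 cube at (10, 9) partially overlaps it — only the 4.00 mm² overlap (of its 110.25 mm²) is removed, clipping the outline — boundary = 48.00 mm; the cube at (-1, -4) does not reach this height (z outside [21, 37]); Taking the first minus the rest: none of the subtracted shapes is present at this height, so the result so far is unchanged — boundary = 48.00 mm. So its perimeter = 48.00 mm. Layer 71 (z = 21.3): the 11×13 cube contributes its full rectangle (perimeter 48.00 mm); the cube at (10, 9) does not reach this height (z outside [-1.5, 21]); Subtracting the remaining from the first: none of the subtracted shapes is present at this height, so the 11×13 cube is unchanged — boundary = 48.00 mm; the cube at (-1, -4) is present — its section is the full 15×8 rectangle (perimeter 46.00 mm); Subtracting the remaining from the first: starting from that combined region, the 15×8 cube at (-1, -4) partially overlaps it — only the 44.00 mm² overlap (of its 120.00 mm²) is removed, clipping the outline — boundary = 40.00 mm. So its perimeter = 40.00 mm. Layer 67 is larger (48.00 vs 40.00 mm).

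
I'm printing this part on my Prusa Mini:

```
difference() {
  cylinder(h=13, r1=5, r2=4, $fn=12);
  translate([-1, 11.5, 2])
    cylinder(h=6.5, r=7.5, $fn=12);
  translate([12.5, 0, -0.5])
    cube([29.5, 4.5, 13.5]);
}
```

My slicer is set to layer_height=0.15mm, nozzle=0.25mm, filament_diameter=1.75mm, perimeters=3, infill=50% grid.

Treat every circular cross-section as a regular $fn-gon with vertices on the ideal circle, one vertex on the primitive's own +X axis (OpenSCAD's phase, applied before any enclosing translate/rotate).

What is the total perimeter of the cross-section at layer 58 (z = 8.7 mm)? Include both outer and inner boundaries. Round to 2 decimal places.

At z = 8.7 mm: the cone (r1=5→r2=4) has section circumradius 4.331 here — a regular 12-gon (perimeter = 2·12·4.331·sin(180°/12) = 26.90 mm); the cylinder at (-1, 11.5) is not intersected at this z (z outside [2, 8.5]); the cube at (12.5, 0) is present — its section is the full 29.5×4.5 rectangle (perimeter 68.00 mm); Subtracting the remaining from the first: starting from the cone, the 29.5×4.5 cube at (12.5, 0) misses the remaining region (no effect) — boundary = 26.90 mm. Overall, the cross-section is a single solid region. Total boundary length (outer) = 26.90 mm.

26.90 mm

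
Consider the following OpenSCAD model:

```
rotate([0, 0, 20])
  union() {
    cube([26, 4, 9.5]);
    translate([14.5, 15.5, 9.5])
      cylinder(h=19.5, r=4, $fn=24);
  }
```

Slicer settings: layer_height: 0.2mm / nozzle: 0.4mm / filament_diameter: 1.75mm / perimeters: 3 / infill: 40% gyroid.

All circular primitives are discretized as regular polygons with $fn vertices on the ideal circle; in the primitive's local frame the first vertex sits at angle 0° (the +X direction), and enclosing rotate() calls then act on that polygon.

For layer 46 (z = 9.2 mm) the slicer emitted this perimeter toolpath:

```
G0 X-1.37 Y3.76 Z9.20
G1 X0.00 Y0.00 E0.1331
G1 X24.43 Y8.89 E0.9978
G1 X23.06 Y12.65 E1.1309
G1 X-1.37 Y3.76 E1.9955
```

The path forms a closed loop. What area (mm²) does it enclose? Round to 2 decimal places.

Apply the shoelace formula to the sequence of (X, Y) vertices; enclosed area = 104.04 mm².

104.04 mm²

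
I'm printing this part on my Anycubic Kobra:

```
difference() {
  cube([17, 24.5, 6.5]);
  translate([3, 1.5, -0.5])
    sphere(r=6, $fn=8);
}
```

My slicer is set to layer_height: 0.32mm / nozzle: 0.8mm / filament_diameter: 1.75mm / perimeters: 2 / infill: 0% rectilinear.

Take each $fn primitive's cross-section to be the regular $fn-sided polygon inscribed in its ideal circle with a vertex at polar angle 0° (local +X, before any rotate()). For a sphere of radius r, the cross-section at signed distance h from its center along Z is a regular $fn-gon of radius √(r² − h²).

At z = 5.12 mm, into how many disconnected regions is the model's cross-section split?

1

At z = 5.12 mm: the cube (footprint 17×24.5) is included at this height; the r=6 sphere at (3, 1.5) contributes a regular 8-gon of circumradius √(6²−5.62²) = 2.101; Subtracting the remaining from the first: starting from the 17×24.5 cube, the r=6 sphere at (3, 1.5) partially overlaps it — only the 11.62 mm² overlap (of its 12.49 mm²) is removed, clipping the outline — 1 connected region. The result has 1 disconnected region.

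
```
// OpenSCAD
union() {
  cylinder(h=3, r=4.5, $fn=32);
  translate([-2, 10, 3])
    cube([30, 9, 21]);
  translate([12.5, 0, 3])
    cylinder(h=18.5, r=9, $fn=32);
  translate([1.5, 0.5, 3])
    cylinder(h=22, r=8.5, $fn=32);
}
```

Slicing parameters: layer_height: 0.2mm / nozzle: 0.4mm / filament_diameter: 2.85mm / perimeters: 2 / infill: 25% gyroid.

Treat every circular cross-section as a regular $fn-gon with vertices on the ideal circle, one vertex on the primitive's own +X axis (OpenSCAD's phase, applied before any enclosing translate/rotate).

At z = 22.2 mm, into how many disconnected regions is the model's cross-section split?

2

At z = 22.2 mm: the cylinder is not intersected at this z (z outside [0, 3]); the cube at (-2, 10) is present — its section is the full 30×9 rectangle; the cylinder at (12.5, 0) is absent (z outside [3, 21.5]); the cylinder at (1.5, 0.5): section is a regular 32-gon, circumradius r=8.5; Merging all regions: the 2 present regions are separate (no shared area or edge), so areas and boundary lengths simply add and each stays a separate island — 2 connected regions. The result has 2 disconnected regions.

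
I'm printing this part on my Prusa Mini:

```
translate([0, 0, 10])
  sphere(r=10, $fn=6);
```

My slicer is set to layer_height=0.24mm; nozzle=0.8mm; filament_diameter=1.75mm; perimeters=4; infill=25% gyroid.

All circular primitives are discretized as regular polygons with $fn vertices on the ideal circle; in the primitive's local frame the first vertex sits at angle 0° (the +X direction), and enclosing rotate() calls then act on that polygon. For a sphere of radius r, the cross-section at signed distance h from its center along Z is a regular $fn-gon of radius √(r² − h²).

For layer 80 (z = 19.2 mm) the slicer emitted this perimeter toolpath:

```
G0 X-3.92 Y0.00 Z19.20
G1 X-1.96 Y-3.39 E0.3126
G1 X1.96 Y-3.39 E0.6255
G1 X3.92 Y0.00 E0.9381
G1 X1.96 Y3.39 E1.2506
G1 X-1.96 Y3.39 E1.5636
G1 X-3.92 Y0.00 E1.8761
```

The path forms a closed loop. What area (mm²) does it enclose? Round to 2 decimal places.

39.87 mm²

Apply the shoelace formula to the sequence of (X, Y) vertices; enclosed area = 39.87 mm².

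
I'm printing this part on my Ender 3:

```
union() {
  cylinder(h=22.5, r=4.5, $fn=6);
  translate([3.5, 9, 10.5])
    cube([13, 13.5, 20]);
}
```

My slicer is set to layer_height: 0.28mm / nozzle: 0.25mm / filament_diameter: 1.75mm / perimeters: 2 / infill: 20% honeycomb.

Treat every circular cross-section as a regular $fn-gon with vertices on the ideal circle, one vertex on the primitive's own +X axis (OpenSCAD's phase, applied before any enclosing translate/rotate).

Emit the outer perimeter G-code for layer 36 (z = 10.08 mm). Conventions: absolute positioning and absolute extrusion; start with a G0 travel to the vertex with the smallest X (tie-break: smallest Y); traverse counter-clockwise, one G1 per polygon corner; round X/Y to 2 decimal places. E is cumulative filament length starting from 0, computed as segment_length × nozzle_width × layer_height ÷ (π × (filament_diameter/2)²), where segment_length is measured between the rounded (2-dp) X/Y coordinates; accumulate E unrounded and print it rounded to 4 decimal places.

G0 X-4.50 Y0.00 Z10.08
G1 X-2.25 Y-3.90 E0.1310
G1 X2.25 Y-3.90 E0.2620
G1 X4.50 Y0.00 E0.3930
G1 X2.25 Y3.90 E0.5241
G1 X-2.25 Y3.90 E0.6550
G1 X-4.50 Y0.00 E0.7861

At z = 10.08 mm: the cylinder: section is a regular 6-gon, circumradius r=4.5; the cube at (3.5, 9) does not reach this height (z outside [10.5, 30.5]); Taking the union: only the r=4.5 cylinder is present, so the union is just that shape — 1 connected region. The outline is a single polygon with 6 vertices. Extrusion per mm of travel: 0.25 × 0.28 / (π × 0.875²) = 0.029103. Accumulating E over each segment gives final E = 0.7861.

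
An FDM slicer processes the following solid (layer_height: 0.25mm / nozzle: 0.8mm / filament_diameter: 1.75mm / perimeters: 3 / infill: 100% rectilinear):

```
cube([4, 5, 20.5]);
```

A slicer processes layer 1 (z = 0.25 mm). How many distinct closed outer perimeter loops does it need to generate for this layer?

At z = 0.25 mm: the cube (footprint 4×5) is included at this height. The result has 1 disconnected region.

1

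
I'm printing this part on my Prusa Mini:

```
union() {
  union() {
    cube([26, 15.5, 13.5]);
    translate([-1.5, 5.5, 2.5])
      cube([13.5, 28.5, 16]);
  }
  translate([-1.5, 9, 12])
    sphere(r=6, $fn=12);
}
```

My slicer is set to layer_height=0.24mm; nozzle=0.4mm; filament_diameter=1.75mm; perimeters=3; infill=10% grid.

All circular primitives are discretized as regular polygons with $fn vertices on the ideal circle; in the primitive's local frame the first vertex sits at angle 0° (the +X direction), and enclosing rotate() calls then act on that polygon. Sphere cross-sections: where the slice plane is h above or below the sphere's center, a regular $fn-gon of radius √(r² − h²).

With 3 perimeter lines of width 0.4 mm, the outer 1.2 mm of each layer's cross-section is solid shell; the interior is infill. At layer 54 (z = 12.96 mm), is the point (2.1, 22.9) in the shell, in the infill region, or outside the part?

At z = 12.96 mm: the cube is present — its section is the full 26×15.5 rectangle; the cube at (-1.5, 5.5) (footprint 13.5×28.5) is included at this height; Taking the union: the regions partially overlap (shared area 120.00 mm²), so overlapping operands fuse into one piece — 1 connected region; the r=6 sphere at (-1.5, 9) contributes a regular 12-gon of circumradius √(6²−0.96²) = 5.923; Combining (union): the regions partially overlap (shared area 49.28 mm²), so overlapping operands fuse into one piece — 1 connected region. Overall, the cross-section is a single solid region. The nearest boundary edge runs (-1.50, 14.92)→(-1.50, 34.00); distance from the point to it = 3.60 mm. The point is inside the cross-section and 3.60 mm from the nearest boundary — more than the 1.2 mm shell width (3 × 0.4), so it's in the infill interior.

infill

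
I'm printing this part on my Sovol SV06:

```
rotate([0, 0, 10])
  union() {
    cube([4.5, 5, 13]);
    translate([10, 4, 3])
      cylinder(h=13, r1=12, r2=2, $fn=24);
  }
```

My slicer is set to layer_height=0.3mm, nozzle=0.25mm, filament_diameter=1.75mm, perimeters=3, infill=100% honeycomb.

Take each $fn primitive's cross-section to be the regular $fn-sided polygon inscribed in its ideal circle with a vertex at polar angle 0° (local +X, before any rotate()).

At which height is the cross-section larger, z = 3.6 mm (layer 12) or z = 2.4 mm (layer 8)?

Layer 12 (z = 3.6): the cube is present — its section is the full 4.5×5 rectangle (area 22.50 mm²); the cone at (10, 4): at t=0.046 of its height the radius interpolates to r₁+(r₂−r₁)t = 11.538, giving a regular 24-gon of that circumradius (area = (24/2)·11.538²·sin(360°/24) = 413.50 mm²); Combining (union): the 4.5×5 cube lies entirely inside the cone at (10, 4), so the union is just the cone at (10, 4) — area = 413.50 mm²; (whole slice rotated 10° about Z — lengths, areas and connectivity unchanged). So its area = 413.50 mm². Layer 8 (z = 2.4): the cube is present — its section is the full 4.5×5 rectangle (area 22.50 mm²); the cone at (10, 4) does not reach this height (z outside [3, 16]); Taking the union: only the 4.5×5 cube is present, so the union is just that shape — area = 22.50 mm²; (whole slice rotated 10° about Z — lengths, areas and connectivity unchanged). So its area = 22.50 mm². Layer 12 is larger (413.50 vs 22.50 mm²).

layer 12 (z = 3.6 mm)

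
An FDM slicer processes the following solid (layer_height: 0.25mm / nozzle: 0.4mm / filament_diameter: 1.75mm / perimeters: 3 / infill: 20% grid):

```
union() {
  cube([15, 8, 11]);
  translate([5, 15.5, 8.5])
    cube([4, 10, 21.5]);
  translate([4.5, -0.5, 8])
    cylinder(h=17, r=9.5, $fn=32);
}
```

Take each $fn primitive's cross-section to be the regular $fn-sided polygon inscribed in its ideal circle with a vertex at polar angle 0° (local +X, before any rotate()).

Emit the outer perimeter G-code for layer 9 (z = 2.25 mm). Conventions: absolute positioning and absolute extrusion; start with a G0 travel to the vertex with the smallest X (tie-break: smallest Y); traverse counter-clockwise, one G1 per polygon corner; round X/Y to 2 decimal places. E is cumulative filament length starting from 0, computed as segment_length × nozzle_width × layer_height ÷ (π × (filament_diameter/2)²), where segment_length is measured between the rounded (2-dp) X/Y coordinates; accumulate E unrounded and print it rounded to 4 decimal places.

G0 X0.00 Y0.00 Z2.25
G1 X15.00 Y0.00 E0.6236
G1 X15.00 Y8.00 E0.9562
G1 X0.00 Y8.00 E1.5799
G1 X0.00 Y0.00 E1.9125

At z = 2.25 mm: the cube (footprint 15×8) is included at this height; the cube at (5, 15.5) is absent (z outside [8.5, 30]); the cylinder at (4.5, -0.5) is absent (z outside [8, 25]); Combining (union): only the 15×8 cube is present, so the union is just that shape — 1 connected region. The outline is a single polygon with 4 vertices. Extrusion per mm of travel: 0.4 × 0.25 / (π × 0.875²) = 0.041575. Accumulating E over each segment gives final E = 1.9125.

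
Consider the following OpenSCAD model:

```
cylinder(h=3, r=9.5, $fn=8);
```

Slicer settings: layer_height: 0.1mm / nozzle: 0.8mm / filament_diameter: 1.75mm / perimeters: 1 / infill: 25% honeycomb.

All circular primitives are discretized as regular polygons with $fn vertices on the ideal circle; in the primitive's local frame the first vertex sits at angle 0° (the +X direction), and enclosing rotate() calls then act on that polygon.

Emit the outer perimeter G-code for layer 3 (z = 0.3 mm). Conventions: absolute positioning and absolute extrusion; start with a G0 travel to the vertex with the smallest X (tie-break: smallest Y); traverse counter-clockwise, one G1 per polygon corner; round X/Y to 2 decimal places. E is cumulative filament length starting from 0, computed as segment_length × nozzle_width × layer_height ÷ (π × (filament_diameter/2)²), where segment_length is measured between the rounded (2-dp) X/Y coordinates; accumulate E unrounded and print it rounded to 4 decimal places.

At z = 0.3 mm: the r=9.5 cylinder gives a regular 8-gon of circumradius 9.5 (constant along its height). The outline is a single polygon with 8 vertices. Extrusion per mm of travel: 0.8 × 0.1 / (π × 0.875²) = 0.033260. Accumulating E over each segment gives final E = 1.9350.

G0 X-9.50 Y0.00 Z0.30
G1 X-6.72 Y-6.72 E0.2419
G1 X0.00 Y-9.50 E0.4838
G1 X6.72 Y-6.72 E0.7256
G1 X9.50 Y0.00 E0.9675
G1 X6.72 Y6.72 E1.2094
G1 X0.00 Y9.50 E1.4513
G1 X-6.72 Y6.72 E1.6932
G1 X-9.50 Y0.00 E1.9350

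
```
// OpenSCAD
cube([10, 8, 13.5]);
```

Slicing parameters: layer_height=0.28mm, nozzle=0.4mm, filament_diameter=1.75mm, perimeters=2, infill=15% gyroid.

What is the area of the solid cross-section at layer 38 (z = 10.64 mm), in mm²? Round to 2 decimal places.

80.00 mm²

At z = 10.64 mm: the cube (footprint 10×8) is included at this height (area 80.00 mm²). Overall, the cross-section is a single solid region. Net area = 80.00 mm².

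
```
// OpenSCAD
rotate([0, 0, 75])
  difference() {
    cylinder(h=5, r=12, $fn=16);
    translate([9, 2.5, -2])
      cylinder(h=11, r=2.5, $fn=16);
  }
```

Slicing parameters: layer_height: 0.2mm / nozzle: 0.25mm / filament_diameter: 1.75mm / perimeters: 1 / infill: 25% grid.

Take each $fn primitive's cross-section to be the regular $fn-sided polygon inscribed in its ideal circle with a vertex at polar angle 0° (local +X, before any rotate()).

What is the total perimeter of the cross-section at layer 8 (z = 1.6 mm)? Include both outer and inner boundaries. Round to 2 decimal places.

90.52 mm

At z = 1.6 mm: the cylinder: section is a regular 16-gon, circumradius r=12 (perimeter = 2·16·12.000·sin(180°/16) = 74.91 mm); the cylinder at (9, 2.5): section is a regular 16-gon, circumradius r=2.5 (perimeter = 2·16·2.500·sin(180°/16) = 15.61 mm); Subtracting the remaining from the first: starting from the r=12 cylinder, the r=2.5 cylinder at (9, 2.5) lies wholly inside it (removes its full 19.13 mm² and its 15.61 mm outline becomes a hole wall) — boundary (outer + 1 inner loop) = 90.52 mm; (rotated 75° about Z; rotation is an isometry so areas/perimeters/island counts are preserved). Overall, the cross-section is one region with 1 hole. Total boundary length (outer + inner) = 90.52 mm.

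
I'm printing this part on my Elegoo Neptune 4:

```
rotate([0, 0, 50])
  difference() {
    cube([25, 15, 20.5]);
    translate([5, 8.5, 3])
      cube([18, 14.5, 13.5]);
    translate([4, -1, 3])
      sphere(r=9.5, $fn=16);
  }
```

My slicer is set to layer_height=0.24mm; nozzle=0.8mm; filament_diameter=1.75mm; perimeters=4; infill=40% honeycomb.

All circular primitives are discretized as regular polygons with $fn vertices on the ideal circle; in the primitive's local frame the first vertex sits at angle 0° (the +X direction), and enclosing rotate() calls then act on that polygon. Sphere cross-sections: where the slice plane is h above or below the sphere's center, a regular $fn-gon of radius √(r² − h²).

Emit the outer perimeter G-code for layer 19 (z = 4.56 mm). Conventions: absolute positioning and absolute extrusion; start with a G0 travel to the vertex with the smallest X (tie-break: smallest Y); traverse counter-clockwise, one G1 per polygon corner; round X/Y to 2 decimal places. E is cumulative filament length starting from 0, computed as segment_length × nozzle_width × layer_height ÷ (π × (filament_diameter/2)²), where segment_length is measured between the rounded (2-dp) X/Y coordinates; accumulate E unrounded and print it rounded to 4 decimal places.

At z = 4.56 mm: the 25×15 cube contributes its full rectangle; the cube at (5, 8.5) is present — its section is the full 18×14.5 rectangle; the sphere at (4, -1): section is a regular 16-gon, circumradius = √(r²−h²) = √(9.5²−1.56²) = 9.371; After the difference (first − rest): starting from the 25×15 cube, the 18×14.5 cube at (5, 8.5) partially overlaps it — only the 117.00 mm² overlap (of its 261.00 mm²) is removed, clipping the outline; the r=9.5 sphere at (4, -1) partially overlaps it — only the 89.79 mm² overlap (of its 268.85 mm²) is removed, clipping the outline — 1 connected region; (whole slice rotated 50° about Z — lengths, areas and connectivity unchanged). The outline is a single polygon with 14 vertices. Extrusion per mm of travel: 0.8 × 0.24 / (π × 0.875²) = 0.079824. Accumulating E over each segment gives final E = 7.2015.

G0 X-11.49 Y9.64 Z4.56
G1 X-5.65 Y4.74 E0.6085
G1 X-5.60 Y5.24 E0.6486
G1 X-3.84 Y8.44 E0.9402
G1 X-0.99 Y10.73 E1.2320
G1 X2.52 Y11.76 E1.5240
G1 X6.16 Y11.36 E1.8163
G1 X8.47 Y10.09 E2.0267
G1 X16.07 Y19.15 E2.9707
G1 X4.58 Y28.79 E4.1679
G1 X3.29 Y27.26 E4.3277
G1 X8.27 Y23.08 E4.8467
G1 X-3.30 Y9.29 E6.2836
G1 X-8.28 Y13.47 E6.8026
G1 X-11.49 Y9.64 E7.2015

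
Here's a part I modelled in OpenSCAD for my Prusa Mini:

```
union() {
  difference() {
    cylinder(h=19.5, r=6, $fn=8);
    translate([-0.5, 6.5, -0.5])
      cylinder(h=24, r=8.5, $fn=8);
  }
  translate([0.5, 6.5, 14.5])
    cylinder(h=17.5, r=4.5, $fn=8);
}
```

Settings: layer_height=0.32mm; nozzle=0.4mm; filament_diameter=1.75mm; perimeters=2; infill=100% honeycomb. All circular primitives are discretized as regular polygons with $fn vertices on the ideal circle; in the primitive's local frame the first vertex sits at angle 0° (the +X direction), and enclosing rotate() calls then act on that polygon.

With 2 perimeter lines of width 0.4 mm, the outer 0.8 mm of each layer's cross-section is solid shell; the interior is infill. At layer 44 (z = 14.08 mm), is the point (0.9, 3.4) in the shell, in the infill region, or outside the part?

At z = 14.08 mm: the cylinder: section is a regular 8-gon, circumradius r=6; the r=8.5 cylinder at (-0.5, 6.5) gives a regular 8-gon of circumradius 8.5 (constant along its height); Subtracting the remaining from the first: starting from the r=6 cylinder, the r=8.5 cylinder at (-0.5, 6.5) partially overlaps it — only the 59.96 mm² overlap (of its 204.35 mm²) is removed, clipping the outline — 1 connected region; the cylinder at (0.5, 6.5) does not reach this height (z outside [14.5, 32]); Taking the union: only the result so far is present, so the union is just that shape — 1 connected region. Overall, the cross-section is a single solid region. The nearest boundary edge runs (-0.50, -2.00)→(5.51, 0.49); distance from the point to it = 4.45 mm. The point is not inside any of the regions above, so it lies outside the cross-section (4.45 mm from the nearest boundary).

outside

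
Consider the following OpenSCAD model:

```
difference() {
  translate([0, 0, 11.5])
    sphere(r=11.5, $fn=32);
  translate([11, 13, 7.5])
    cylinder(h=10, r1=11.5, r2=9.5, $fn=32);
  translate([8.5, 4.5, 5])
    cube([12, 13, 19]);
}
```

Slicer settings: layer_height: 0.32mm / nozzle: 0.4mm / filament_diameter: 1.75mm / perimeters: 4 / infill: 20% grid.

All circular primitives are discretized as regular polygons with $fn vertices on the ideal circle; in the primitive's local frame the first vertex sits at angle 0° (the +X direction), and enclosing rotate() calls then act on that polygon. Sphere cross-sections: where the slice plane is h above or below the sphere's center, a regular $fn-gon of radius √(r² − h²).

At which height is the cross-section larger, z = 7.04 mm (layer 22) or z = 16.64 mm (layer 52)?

layer 22 (z = 7.04 mm)

Layer 22 (z = 7.04): the r=11.5 sphere contributes a regular 32-gon of circumradius √(11.5²−4.46²) = 10.600 (area = (32/2)·10.600²·sin(360°/32) = 350.72 mm²); the cone at (11, 13) is not intersected at this z (z outside [7.5, 17.5]); the 12×13 cube at (8.5, 4.5) contributes its full rectangle (area 156.00 mm²); After the difference (first − rest): starting from the r=11.5 sphere (350.72 mm²), the 12×13 cube at (8.5, 4.5) partially overlaps it — only the 1.01 mm² overlap (of its 156.00 mm²) is removed, clipping the outline — area = 349.71 mm². So its area = 349.71 mm². Layer 52 (z = 16.64): the r=11.5 sphere contributes a regular 32-gon of circumradius √(11.5²−5.14²) = 10.287 (area = (32/2)·10.287²·sin(360°/32) = 330.34 mm²); the cone at (11, 13) contributes a regular 32-gon of circumradius 9.672 (interpolated between r1=11.5 and r2=9.5 at t=0.914) (area = (32/2)·9.672²·sin(360°/32) = 292.00 mm²); the cube at (8.5, 4.5) is present — its section is the full 12×13 rectangle (area 156.00 mm²); Subtracting the remaining from the first: starting from the r=11.5 sphere (330.34 mm²), the cone at (11, 13) partially overlaps it — only the 19.96 mm² overlap (of its 292.00 mm²) is removed, clipping the outline; the 12×13 cube at (8.5, 4.5) misses the remaining region (no effect) — area = 310.38 mm². So its area = 310.38 mm². Layer 22 is larger (349.71 vs 310.38 mm²).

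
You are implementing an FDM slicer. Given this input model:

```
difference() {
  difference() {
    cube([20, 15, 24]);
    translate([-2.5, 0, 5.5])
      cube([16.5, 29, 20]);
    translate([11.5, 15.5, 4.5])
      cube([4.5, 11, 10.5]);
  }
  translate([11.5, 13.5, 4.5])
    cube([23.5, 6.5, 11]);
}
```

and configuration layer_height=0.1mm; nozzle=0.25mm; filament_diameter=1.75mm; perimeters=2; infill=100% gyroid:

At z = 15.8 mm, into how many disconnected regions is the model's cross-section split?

1

At z = 15.8 mm: the cube is present — its section is the full 20×15 rectangle; the cube at (-2.5, 0) (footprint 16.5×29) is included at this height; the cube at (11.5, 15.5) is absent (z outside [4.5, 15]); Subtracting the remaining from the first: starting from the 20×15 cube, the 16.5×29 cube at (-2.5, 0) partially overlaps it — only the 210.00 mm² overlap (of its 478.50 mm²) is removed, clipping the outline — 1 connected region; the cube at (11.5, 13.5) is not intersected at this z (z outside [4.5, 15.5]); Taking the first minus the rest: none of the subtracted shapes is present at this height, so that combined region is unchanged — 1 connected region. The result has 1 disconnected region.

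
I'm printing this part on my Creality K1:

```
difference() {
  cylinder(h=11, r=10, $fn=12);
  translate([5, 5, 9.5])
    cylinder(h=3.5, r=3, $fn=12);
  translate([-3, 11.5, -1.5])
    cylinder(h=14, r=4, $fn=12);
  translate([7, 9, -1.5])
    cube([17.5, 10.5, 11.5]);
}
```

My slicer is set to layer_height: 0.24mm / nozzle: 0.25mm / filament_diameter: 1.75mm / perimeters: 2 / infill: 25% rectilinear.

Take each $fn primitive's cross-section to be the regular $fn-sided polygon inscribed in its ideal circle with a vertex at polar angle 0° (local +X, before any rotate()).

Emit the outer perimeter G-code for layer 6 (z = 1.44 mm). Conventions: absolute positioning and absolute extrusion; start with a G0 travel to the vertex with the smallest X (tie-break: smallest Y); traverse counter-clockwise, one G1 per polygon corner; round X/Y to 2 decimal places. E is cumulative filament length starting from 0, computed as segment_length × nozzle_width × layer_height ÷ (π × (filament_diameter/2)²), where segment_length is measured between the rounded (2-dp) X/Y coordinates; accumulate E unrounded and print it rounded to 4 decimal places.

G0 X-10.00 Y0.00 Z1.44
G1 X-8.66 Y-5.00 E0.1291
G1 X-5.00 Y-8.66 E0.2582
G1 X0.00 Y-10.00 E0.3874
G1 X5.00 Y-8.66 E0.5165
G1 X8.66 Y-5.00 E0.6456
G1 X10.00 Y0.00 E0.7747
G1 X8.66 Y5.00 E0.9039
G1 X5.00 Y8.66 E1.0330
G1 X0.56 Y9.85 E1.1476
G1 X0.46 Y9.50 E1.1567
G1 X-1.00 Y8.04 E1.2082
G1 X-3.00 Y7.50 E1.2599
G1 X-5.00 Y8.04 E1.3116
G1 X-5.31 Y8.35 E1.3225
G1 X-8.66 Y5.00 E1.4407
G1 X-10.00 Y0.00 E1.5698

At z = 1.44 mm: the r=10 cylinder gives a regular 12-gon of circumradius 10 (constant along its height); the cylinder at (5, 5) does not reach this height (z outside [9.5, 13]); the r=4 cylinder at (-3, 11.5) gives a regular 12-gon of circumradius 4 (constant along its height); the 17.5×10.5 cube at (7, 9) contributes its full rectangle; Subtracting the remaining from the first: starting from the r=10 cylinder, the r=4 cylinder at (-3, 11.5) partially overlaps it — only the 7.47 mm² overlap (of its 48.00 mm²) is removed, clipping the outline; the 17.5×10.5 cube at (7, 9) misses the remaining region (no effect) — 1 connected region. The outline is a single polygon with 16 vertices. Extrusion per mm of travel: 0.25 × 0.24 / (π × 0.875²) = 0.024945. Accumulating E over each segment gives final E = 1.5698.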